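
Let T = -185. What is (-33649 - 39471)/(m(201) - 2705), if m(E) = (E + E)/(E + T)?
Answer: 584960/21439 ≈ 27.285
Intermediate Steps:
m(E) = 2*E/(-185 + E) (m(E) = (E + E)/(E - 185) = (2*E)/(-185 + E) = 2*E/(-185 + E))
(-33649 - 39471)/(m(201) - 2705) = (-33649 - 39471)/(2*201/(-185 + 201) - 2705) = -73120/(2*201/16 - 2705) = -73120/(2*201*(1/16) - 2705) = -73120/(201/8 - 2705) = -73120/(-21439/8) = -73120*(-8/21439) = 584960/21439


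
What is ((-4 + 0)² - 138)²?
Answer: 14884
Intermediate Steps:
((-4 + 0)² - 138)² = ((-4)² - 138)² = (16 - 138)² = (-122)² = 14884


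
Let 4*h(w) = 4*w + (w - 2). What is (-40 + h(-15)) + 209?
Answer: 599/4 ≈ 149.75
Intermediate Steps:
h(w) = -½ + 5*w/4 (h(w) = (4*w + (w - 2))/4 = (4*w + (-2 + w))/4 = (-2 + 5*w)/4 = -½ + 5*w/4)
(-40 + h(-15)) + 209 = (-40 + (-½ + (5/4)*(-15))) + 209 = (-40 + (-½ - 75/4)) + 209 = (-40 - 77/4) + 209 = -237/4 + 209 = 599/4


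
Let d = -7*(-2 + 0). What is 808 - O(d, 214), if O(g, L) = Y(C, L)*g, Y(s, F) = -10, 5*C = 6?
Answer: 948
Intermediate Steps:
C = 6/5 (C = (⅕)*6 = 6/5 ≈ 1.2000)
d = 14 (d = -7*(-2) = 14)
O(g, L) = -10*g
808 - O(d, 214) = 808 - (-10)*14 = 808 - 1*(-140) = 808 + 140 = 948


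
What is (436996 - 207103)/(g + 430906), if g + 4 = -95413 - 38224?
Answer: 229893/297265 ≈ 0.77336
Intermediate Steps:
g = -133641 (g = -4 + (-95413 - 38224) = -4 - 133637 = -133641)
(436996 - 207103)/(g + 430906) = (436996 - 207103)/(-133641 + 430906) = 229893/297265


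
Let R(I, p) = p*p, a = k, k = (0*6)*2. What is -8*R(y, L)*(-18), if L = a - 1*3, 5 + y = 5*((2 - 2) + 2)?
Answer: 1296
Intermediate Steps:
y = 5 (y = -5 + 5*((2 - 2) + 2) = -5 + 5*(0 + 2) = -5 + 5*2 = -5 + 10 = 5)
k = 0 (k = 0*2 = 0)
a = 0
L = -3 (L = 0 - 1*3 = 0 - 3 = -3)
R(I, p) = p**2
-8*R(y, L)*(-18) = -8*(-3)**2*(-18) = -8*9*(-18) = -72*(-18) = 1296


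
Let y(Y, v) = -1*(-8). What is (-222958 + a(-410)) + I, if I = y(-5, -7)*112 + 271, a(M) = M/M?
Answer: -221790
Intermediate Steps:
a(M) = 1
y(Y, v) = 8
I = 1167 (I = 8*112 + 271 = 896 + 271 = 1167)
(-222958 + a(-410)) + I = (-222958 + 1) + 1167 = -222957 + 1167 = -221790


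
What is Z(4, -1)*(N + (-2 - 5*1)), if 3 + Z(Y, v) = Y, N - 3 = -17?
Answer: -21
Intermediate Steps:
N = -14 (N = 3 - 17 = -14)
Z(Y, v) = -3 + Y
Z(4, -1)*(N + (-2 - 5*1)) = (-3 + 4)*(-14 + (-2 - 5*1)) = 1*(-14 + (-2 - 5)) = 1*(-14 - 7) = 1*(-21) = -21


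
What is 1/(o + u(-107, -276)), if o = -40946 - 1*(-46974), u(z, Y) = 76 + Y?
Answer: 1/5828 ≈ 0.00017159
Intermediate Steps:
o = 6028 (o = -40946 + 46974 = 6028)
1/(o + u(-107, -276)) = 1/(6028 + (76 - 276)) = 1/(6028 - 200) = 1/5828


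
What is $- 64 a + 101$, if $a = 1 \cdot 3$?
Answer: $-91$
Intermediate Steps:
$a = 3$
$- 64 a + 101 = \left(-64\right) 3 + 101 = -192 + 101 = -91$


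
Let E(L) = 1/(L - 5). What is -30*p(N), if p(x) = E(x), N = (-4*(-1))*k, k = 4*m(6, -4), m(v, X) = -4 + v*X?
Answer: 10/151 ≈ 0.066225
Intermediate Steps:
m(v, X) = -4 + X*v
k = -112 (k = 4*(-4 - 4*6) = 4*(-4 - 24) = 4*(-28) = -112)
N = -448 (N = -4*(-1)*(-112) = 4*(-112) = -448)
E(L) = 1/(-5 + L)
p(x) = 1/(-5 + x)
-30*p(N) = -30/(-5 - 448) = -30/(-453) = -30*(-1/453) = 10/151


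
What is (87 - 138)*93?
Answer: -4743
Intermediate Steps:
(87 - 138)*93 = -51*93 = -4743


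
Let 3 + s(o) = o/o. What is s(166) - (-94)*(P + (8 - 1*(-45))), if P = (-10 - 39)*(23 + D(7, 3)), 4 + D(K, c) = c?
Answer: -96352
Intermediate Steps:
D(K, c) = -4 + c
s(o) = -2 (s(o) = -3 + o/o = -3 + 1 = -2)
P = -1078 (P = (-10 - 39)*(23 + (-4 + 3)) = -49*(23 - 1) = -49*22 = -1078)
s(166) - (-94)*(P + (8 - 1*(-45))) = -2 - (-94)*(-1078 + (8 - 1*(-45))) = -2 - (-94)*(-1078 + (8 + 45)) = -2 - (-94)*(-1078 + 53) = -2 - (-94)*(-1025) = -2 - 1*96350 = -2 - 96350 = -96352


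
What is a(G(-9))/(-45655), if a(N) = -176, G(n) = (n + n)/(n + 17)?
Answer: 176/45655 ≈ 0.0038550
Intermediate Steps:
G(n) = 2*n/(17 + n) (G(n) = (2*n)/(17 + n) = 2*n/(17 + n))
a(G(-9))/(-45655) = -176/(-45655) = -176*(-1/45655) = 176/45655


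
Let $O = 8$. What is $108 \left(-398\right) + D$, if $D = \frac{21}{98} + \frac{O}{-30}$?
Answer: $- \frac{9026651}{210} \approx -42984.0$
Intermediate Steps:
$D = - \frac{11}{210}$ ($D = \frac{21}{98} + \frac{8}{-30} = 21 \cdot \frac{1}{98} + 8 \left(- \frac{1}{30}\right) = \frac{3}{14} - \frac{4}{15} = - \frac{11}{210} \approx -0.052381$)
$108 \left(-398\right) + D = 108 \left(-398\right) - \frac{11}{210} = -42984 - \frac{11}{210} = - \frac{9026651}{210}$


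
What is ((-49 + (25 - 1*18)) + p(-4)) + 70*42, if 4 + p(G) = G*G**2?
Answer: 2830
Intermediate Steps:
p(G) = -4 + G**3 (p(G) = -4 + G*G**2 = -4 + G**3)
((-49 + (25 - 1*18)) + p(-4)) + 70*42 = ((-49 + (25 - 1*18)) + (-4 + (-4)**3)) + 70*42 = ((-49 + (25 - 18)) + (-4 - 64)) + 2940 = ((-49 + 7) - 68) + 2940 = (-42 - 68) + 2940 = -110 + 2940 = 2830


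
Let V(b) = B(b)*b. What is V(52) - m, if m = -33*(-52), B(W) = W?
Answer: 988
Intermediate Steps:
m = 1716
V(b) = b² (V(b) = b*b = b²)
V(52) - m = 52² - 1*1716 = 2704 - 1716 = 988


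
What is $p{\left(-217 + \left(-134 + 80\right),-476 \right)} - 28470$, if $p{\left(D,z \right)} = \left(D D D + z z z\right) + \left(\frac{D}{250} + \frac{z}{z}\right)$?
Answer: $- \frac{31945289271}{250} \approx -1.2778 \cdot 10^{8}$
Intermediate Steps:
$p{\left(D,z \right)} = 1 + D^{3} + z^{3} + \frac{D}{250}$ ($p{\left(D,z \right)} = \left(D^{2} D + z^{2} z\right) + \left(D \frac{1}{250} + 1\right) = \left(D^{3} + z^{3}\right) + \left(\frac{D}{250} + 1\right) = \left(D^{3} + z^{3}\right) + \left(1 + \frac{D}{250}\right) = 1 + D^{3} + z^{3} + \frac{D}{250}$)
$p{\left(-217 + \left(-134 + 80\right),-476 \right)} - 28470 = \left(1 + \left(-217 + \left(-134 + 80\right)\right)^{3} + \left(-476\right)^{3} + \frac{-217 + \left(-134 + 80\right)}{250}\right) - 28470 = \left(1 + \left(-217 - 54\right)^{3} - 107850176 + \frac{-217 - 54}{250}\right) - 28470 = \left(1 + \left(-271\right)^{3} - 107850176 + \frac{1}{250} \left(-271\right)\right) - 28470 = \left(1 - 19902511 - 107850176 - \frac{271}{250}\right) - 28470 = - \frac{31938171771}{250} - 28470 = - \frac{31945289271}{250}$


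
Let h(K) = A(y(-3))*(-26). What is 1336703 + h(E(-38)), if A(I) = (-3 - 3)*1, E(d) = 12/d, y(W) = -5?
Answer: 1336859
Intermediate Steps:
A(I) = -6 (A(I) = -6*1 = -6)
h(K) = 156 (h(K) = -6*(-26) = 156)
1336703 + h(E(-38)) = 1336703 + 156 = 1336859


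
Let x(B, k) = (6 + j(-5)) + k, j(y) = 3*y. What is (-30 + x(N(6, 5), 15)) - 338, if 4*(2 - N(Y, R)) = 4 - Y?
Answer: -362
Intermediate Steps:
N(Y, R) = 1 + Y/4 (N(Y, R) = 2 - (4 - Y)/4 = 2 + (-1 + Y/4) = 1 + Y/4)
x(B, k) = -9 + k (x(B, k) = (6 + 3*(-5)) + k = (6 - 15) + k = -9 + k)
(-30 + x(N(6, 5), 15)) - 338 = (-30 + (-9 + 15)) - 338 = (-30 + 6) - 338 = -24 - 338 = -362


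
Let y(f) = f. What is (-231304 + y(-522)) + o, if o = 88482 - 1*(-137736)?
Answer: -5608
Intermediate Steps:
o = 226218 (o = 88482 + 137736 = 226218)
(-231304 + y(-522)) + o = (-231304 - 522) + 226218 = -231826 + 226218 = -5608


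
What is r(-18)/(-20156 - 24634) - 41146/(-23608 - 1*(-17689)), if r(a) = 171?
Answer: 613972397/88370670 ≈ 6.9477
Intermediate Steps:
r(-18)/(-20156 - 24634) - 41146/(-23608 - 1*(-17689)) = 171/(-20156 - 24634) - 41146/(-23608 - 1*(-17689)) = 171/(-44790) - 41146/(-23608 + 17689) = 171*(-1/44790) - 41146/(-5919) = -57/14930 - 41146*(-1/5919) = -57/14930 + 41146/5919 = 613972397/88370670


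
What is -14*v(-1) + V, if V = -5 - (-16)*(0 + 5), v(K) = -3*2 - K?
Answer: 145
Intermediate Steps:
v(K) = -6 - K
V = 75 (V = -5 - (-16)*5 = -5 - 4*(-20) = -5 + 80 = 75)
-14*v(-1) + V = -14*(-6 - 1*(-1)) + 75 = -14*(-6 + 1) + 75 = -14*(-5) + 75 = 70 + 75 = 145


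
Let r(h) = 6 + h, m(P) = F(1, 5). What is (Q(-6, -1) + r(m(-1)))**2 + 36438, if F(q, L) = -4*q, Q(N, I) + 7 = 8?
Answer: 36447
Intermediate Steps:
Q(N, I) = 1 (Q(N, I) = -7 + 8 = 1)
m(P) = -4 (m(P) = -4*1 = -4)
(Q(-6, -1) + r(m(-1)))**2 + 36438 = (1 + (6 - 4))**2 + 36438 = (1 + 2)**2 + 36438 = 3**2 + 36438 = 9 + 36438 = 36447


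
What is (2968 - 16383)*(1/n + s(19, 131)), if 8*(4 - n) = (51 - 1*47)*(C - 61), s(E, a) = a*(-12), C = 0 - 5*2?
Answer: 1665955190/79 ≈ 2.1088e+7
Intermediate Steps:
C = -10 (C = 0 - 10 = -10)
s(E, a) = -12*a
n = 79/2 (n = 4 - (51 - 1*47)*(-10 - 61)/8 = 4 - (51 - 47)*(-71)/8 = 4 - (-71)/2 = 4 - ⅛*(-284) = 4 + 71/2 = 79/2 ≈ 39.500)
(2968 - 16383)*(1/n + s(19, 131)) = (2968 - 16383)*(1/(79/2) - 12*131) = -13415*(2/79 - 1572) = -13415*(-124186/79) = 1665955190/79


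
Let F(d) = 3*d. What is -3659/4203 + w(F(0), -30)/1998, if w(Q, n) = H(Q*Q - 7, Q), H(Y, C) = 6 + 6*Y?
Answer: -138185/155511 ≈ -0.88859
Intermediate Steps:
w(Q, n) = -36 + 6*Q² (w(Q, n) = 6 + 6*(Q*Q - 7) = 6 + 6*(Q² - 7) = 6 + 6*(-7 + Q²) = 6 + (-42 + 6*Q²) = -36 + 6*Q²)
-3659/4203 + w(F(0), -30)/1998 = -3659/4203 + (-36 + 6*(3*0)²)/1998 = -3659*1/4203 + (-36 + 6*0²)*(1/1998) = -3659/4203 + (-36 + 6*0)*(1/1998) = -3659/4203 + (-36 + 0)*(1/1998) = -3659/4203 - 36*1/1998 = -3659/4203 - 2/111 = -138185/155511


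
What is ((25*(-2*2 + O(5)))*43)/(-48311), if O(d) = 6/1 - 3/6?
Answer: -3225/96622 ≈ -0.033377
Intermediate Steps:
O(d) = 11/2 (O(d) = 6*1 - 3*⅙ = 6 - ½ = 11/2)
((25*(-2*2 + O(5)))*43)/(-48311) = ((25*(-2*2 + 11/2))*43)/(-48311) = ((25*(-4 + 11/2))*43)*(-1/48311) = ((25*(3/2))*43)*(-1/48311) = ((75/2)*43)*(-1/48311) = (3225/2)*(-1/48311) = -3225/96622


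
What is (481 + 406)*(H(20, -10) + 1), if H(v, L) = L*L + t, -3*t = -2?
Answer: 270535/3 ≈ 90178.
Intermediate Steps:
t = ⅔ (t = -⅓*(-2) = ⅔ ≈ 0.66667)
H(v, L) = ⅔ + L² (H(v, L) = L*L + ⅔ = L² + ⅔ = ⅔ + L²)
(481 + 406)*(H(20, -10) + 1) = (481 + 406)*((⅔ + (-10)²) + 1) = 887*((⅔ + 100) + 1) = 887*(302/3 + 1) = 887*(305/3) = 270535/3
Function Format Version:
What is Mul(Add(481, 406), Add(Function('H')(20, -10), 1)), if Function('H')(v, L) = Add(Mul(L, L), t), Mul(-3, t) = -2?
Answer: Rational(270535, 3) ≈ 90178.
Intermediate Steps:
t = Rational(2, 3) (t = Mul(Rational(-1, 3), -2) = Rational(2, 3) ≈ 0.66667)
Function('H')(v, L) = Add(Rational(2, 3), Pow(L, 2)) (Function('H')(v, L) = Add(Mul(L, L), Rational(2, 3)) = Add(Pow(L, 2), Rational(2, 3)) = Add(Rational(2, 3), Pow(L, 2)))
Mul(Add(481, 406), Add(Function('H')(20, -10), 1)) = Mul(Add(481, 406), Add(Add(Rational(2, 3), Pow(-10, 2)), 1)) = Mul(887, Add(Add(Rational(2, 3), 100), 1)) = Mul(887, Add(Rational(302, 3), 1)) = Mul(887, Rational(305, 3)) = Rational(270535, 3)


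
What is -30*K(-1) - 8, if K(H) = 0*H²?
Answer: -8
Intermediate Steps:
K(H) = 0
-30*K(-1) - 8 = -30*0 - 8 = 0 - 8 = -8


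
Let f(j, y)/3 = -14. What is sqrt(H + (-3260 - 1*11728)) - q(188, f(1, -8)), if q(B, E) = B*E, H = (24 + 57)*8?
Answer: 7896 + 2*I*sqrt(3585) ≈ 7896.0 + 119.75*I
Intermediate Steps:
f(j, y) = -42 (f(j, y) = 3*(-14) = -42)
H = 648 (H = 81*8 = 648)
sqrt(H + (-3260 - 1*11728)) - q(188, f(1, -8)) = sqrt(648 + (-3260 - 1*11728)) - 188*(-42) = sqrt(648 + (-3260 - 11728)) - 1*(-7896) = sqrt(648 - 14988) + 7896 = sqrt(-14340) + 7896 = 2*I*sqrt(3585) + 7896 = 7896 + 2*I*sqrt(3585)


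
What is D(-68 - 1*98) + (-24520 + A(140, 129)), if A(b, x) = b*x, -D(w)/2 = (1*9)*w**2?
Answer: -502468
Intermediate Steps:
D(w) = -18*w**2 (D(w) = -2*1*9*w**2 = -18*w**2)
D(-68 - 1*98) + (-24520 + A(140, 129)) = -18*(-68 - 1*98)**2 + (-24520 + 140*129) = -18*(-68 - 98)**2 + (-24520 + 18060) = -18*(-166)**2 - 6460 = -18*27556 - 6460 = -496008 - 6460 = -502468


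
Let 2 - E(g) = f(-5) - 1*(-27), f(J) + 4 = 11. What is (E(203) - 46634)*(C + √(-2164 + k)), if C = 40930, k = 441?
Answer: -1910039380 - 46666*I*√1723 ≈ -1.91e+9 - 1.9371e+6*I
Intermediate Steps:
f(J) = 7 (f(J) = -4 + 11 = 7)
E(g) = -32 (E(g) = 2 - (7 - 1*(-27)) = 2 - (7 + 27) = 2 - 1*34 = 2 - 34 = -32)
(E(203) - 46634)*(C + √(-2164 + k)) = (-32 - 46634)*(40930 + √(-2164 + 441)) = -46666*(40930 + √(-1723)) = -46666*(40930 + I*√1723) = -1910039380 - 46666*I*√1723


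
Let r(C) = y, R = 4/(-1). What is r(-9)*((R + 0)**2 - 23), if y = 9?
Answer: -63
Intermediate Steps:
R = -4 (R = 4*(-1) = -4)
r(C) = 9
r(-9)*((R + 0)**2 - 23) = 9*((-4 + 0)**2 - 23) = 9*((-4)**2 - 23) = 9*(16 - 23) = 9*(-7) = -63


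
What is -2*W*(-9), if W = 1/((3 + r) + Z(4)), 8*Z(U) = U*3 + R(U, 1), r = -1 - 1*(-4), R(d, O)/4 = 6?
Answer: 12/7 ≈ 1.7143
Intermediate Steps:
R(d, O) = 24 (R(d, O) = 4*6 = 24)
r = 3 (r = -1 + 4 = 3)
Z(U) = 3 + 3*U/8 (Z(U) = (U*3 + 24)/8 = (3*U + 24)/8 = (24 + 3*U)/8 = 3 + 3*U/8)
W = 2/21 (W = 1/((3 + 3) + (3 + (3/8)*4)) = 1/(6 + (3 + 3/2)) = 1/(6 + 9/2) = 1/(21/2) = 2/21 ≈ 0.095238)
-2*W*(-9) = -2*2/21*(-9) = -4/21*(-9) = 12/7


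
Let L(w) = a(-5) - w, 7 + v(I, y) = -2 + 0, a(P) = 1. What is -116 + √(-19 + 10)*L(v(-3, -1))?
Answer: -116 + 30*I ≈ -116.0 + 30.0*I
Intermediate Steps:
v(I, y) = -9 (v(I, y) = -7 + (-2 + 0) = -7 - 2 = -9)
L(w) = 1 - w
-116 + √(-19 + 10)*L(v(-3, -1)) = -116 + √(-19 + 10)*(1 - 1*(-9)) = -116 + √(-9)*(1 + 9) = -116 + (3*I)*10 = -116 + 30*I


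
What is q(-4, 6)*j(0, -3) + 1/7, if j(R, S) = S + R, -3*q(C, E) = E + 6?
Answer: 85/7 ≈ 12.143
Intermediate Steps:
q(C, E) = -2 - E/3 (q(C, E) = -(E + 6)/3 = -(6 + E)/3 = -2 - E/3)
j(R, S) = R + S
q(-4, 6)*j(0, -3) + 1/7 = (-2 - ⅓*6)*(0 - 3) + 1/7 = (-2 - 2)*(-3) + ⅐ = -4*(-3) + ⅐ = 12 + ⅐ = 85/7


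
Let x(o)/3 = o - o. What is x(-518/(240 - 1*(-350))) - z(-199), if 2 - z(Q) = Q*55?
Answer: -10947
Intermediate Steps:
z(Q) = 2 - 55*Q (z(Q) = 2 - Q*55 = 2 - 55*Q)
x(o) = 0 (x(o) = 3*(o - o) = 3*0 = 0)
x(-518/(240 - 1*(-350))) - z(-199) = 0 - (2 - 55*(-199)) = 0 - (2 + 10945) = 0 - 1*10947 = 0 - 10947 = -10947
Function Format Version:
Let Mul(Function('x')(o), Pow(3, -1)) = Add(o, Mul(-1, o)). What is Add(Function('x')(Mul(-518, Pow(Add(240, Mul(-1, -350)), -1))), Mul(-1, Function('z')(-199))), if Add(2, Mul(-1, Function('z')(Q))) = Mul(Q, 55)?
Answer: -10947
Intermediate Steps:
Function('z')(Q) = Add(2, Mul(-55, Q)) (Function('z')(Q) = Add(2, Mul(-1, Mul(Q, 55))) = Add(2, Mul(-1, Mul(55, Q))) = Add(2, Mul(-55, Q)))
Function('x')(o) = 0 (Function('x')(o) = Mul(3, Add(o, Mul(-1, o))) = Mul(3, 0) = 0)
Add(Function('x')(Mul(-518, Pow(Add(240, Mul(-1, -350)), -1))), Mul(-1, Function('z')(-199))) = Add(0, Mul(-1, Add(2, Mul(-55, -199)))) = Add(0, Mul(-1, Add(2, 10945))) = Add(0, Mul(-1, 10947)) = Add(0, -10947) = -10947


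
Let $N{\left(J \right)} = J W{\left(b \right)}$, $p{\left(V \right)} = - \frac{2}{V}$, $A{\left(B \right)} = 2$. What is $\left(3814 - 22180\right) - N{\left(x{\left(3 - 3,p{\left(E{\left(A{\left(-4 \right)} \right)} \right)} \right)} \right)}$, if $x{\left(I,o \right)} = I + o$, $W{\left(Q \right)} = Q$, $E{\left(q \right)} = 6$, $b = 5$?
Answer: $- \frac{55093}{3} \approx -18364.0$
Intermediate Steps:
$N{\left(J \right)} = 5 J$ ($N{\left(J \right)} = J 5 = 5 J$)
$\left(3814 - 22180\right) - N{\left(x{\left(3 - 3,p{\left(E{\left(A{\left(-4 \right)} \right)} \right)} \right)} \right)} = \left(3814 - 22180\right) - 5 \left(\left(3 - 3\right) - \frac{2}{6}\right) = \left(3814 - 22180\right) - 5 \left(\left(3 - 3\right) - \frac{1}{3}\right) = -18366 - 5 \left(0 - \frac{1}{3}\right) = -18366 - 5 \left(- \frac{1}{3}\right) = -18366 - - \frac{5}{3} = -18366 + \frac{5}{3} = - \frac{55093}{3}$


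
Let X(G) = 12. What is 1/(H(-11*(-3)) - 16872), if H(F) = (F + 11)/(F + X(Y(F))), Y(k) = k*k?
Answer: -45/759196 ≈ -5.9273e-5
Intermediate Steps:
Y(k) = k²
H(F) = (11 + F)/(12 + F) (H(F) = (F + 11)/(F + 12) = (11 + F)/(12 + F))
1/(H(-11*(-3)) - 16872) = 1/((11 - 11*(-3))/(12 - 11*(-3)) - 16872) = 1/((11 + 33)/(12 + 33) - 16872) = 1/(44/45 - 16872) = 1/(-759196/45) = -45/759196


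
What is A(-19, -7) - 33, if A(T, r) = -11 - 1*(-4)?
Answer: -40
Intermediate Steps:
A(T, r) = -7 (A(T, r) = -11 + 4 = -7)
A(-19, -7) - 33 = -7 - 33 = -40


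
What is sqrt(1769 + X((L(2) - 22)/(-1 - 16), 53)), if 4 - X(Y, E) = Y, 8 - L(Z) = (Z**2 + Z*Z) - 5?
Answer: 2*sqrt(443) ≈ 42.095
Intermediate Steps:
L(Z) = 13 - 2*Z**2 (L(Z) = 8 - ((Z**2 + Z*Z) - 5) = 8 - ((Z**2 + Z**2) - 5) = 8 - (2*Z**2 - 5) = 8 - (-5 + 2*Z**2) = 8 + (5 - 2*Z**2) = 13 - 2*Z**2)
X(Y, E) = 4 - Y
sqrt(1769 + X((L(2) - 22)/(-1 - 16), 53)) = sqrt(1769 + (4 - ((13 - 2*2**2) - 22)/(-1 - 16))) = sqrt(1769 + (4 - ((13 - 2*4) - 22)/(-17))) = sqrt(1769 + (4 - ((13 - 8) - 22)*(-1)/17)) = sqrt(1769 + (4 - (5 - 22)*(-1)/17)) = sqrt(1769 + (4 - (-17)*(-1)/17)) = sqrt(1769 + (4 - 1*1)) = sqrt(1769 + (4 - 1)) = sqrt(1769 + 3) = sqrt(1772) = 2*sqrt(443)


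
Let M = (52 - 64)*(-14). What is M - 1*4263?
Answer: -4095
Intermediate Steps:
M = 168 (M = -12*(-14) = 168)
M - 1*4263 = 168 - 1*4263 = 168 - 4263 = -4095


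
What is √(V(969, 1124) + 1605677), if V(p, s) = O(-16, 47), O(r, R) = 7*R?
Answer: √1606006 ≈ 1267.3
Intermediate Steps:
V(p, s) = 329 (V(p, s) = 7*47 = 329)
√(V(969, 1124) + 1605677) = √(329 + 1605677) = √1606006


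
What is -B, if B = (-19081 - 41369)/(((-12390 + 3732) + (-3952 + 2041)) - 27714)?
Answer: -20150/12761 ≈ -1.5790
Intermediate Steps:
B = 20150/12761 (B = -60450/((-8658 - 1911) - 27714) = -60450/(-10569 - 27714) = -60450/(-38283) = -60450*(-1/38283) = 20150/12761 ≈ 1.5790)
-B = -1*20150/12761 = -20150/12761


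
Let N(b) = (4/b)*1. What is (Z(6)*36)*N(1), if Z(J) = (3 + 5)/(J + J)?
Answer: 96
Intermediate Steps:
Z(J) = 4/J (Z(J) = 8/((2*J)) = 8*(1/(2*J)) = 4/J)
N(b) = 4/b
(Z(6)*36)*N(1) = ((4/6)*36)*(4/1) = ((4*(⅙))*36)*(4*1) = ((⅔)*36)*4 = 24*4 = 96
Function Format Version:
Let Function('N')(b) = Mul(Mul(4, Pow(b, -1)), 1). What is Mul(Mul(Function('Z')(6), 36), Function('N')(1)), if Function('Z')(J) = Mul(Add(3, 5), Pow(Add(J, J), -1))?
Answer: 96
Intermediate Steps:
Function('Z')(J) = Mul(4, Pow(J, -1)) (Function('Z')(J) = Mul(8, Pow(Mul(2, J), -1)) = Mul(8, Mul(Rational(1, 2), Pow(J, -1))) = Mul(4, Pow(J, -1)))
Function('N')(b) = Mul(4, Pow(b, -1))
Mul(Mul(Function('Z')(6), 36), Function('N')(1)) = Mul(Mul(Mul(4, Pow(6, -1)), 36), Mul(4, Pow(1, -1))) = Mul(Mul(Mul(4, Rational(1, 6)), 36), Mul(4, 1)) = Mul(Mul(Rational(2, 3), 36), 4) = Mul(24, 4) = 96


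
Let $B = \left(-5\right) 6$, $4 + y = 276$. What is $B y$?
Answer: $-8160$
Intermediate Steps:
$y = 272$ ($y = -4 + 276 = 272$)
$B = -30$
$B y = \left(-30\right) 272 = -8160$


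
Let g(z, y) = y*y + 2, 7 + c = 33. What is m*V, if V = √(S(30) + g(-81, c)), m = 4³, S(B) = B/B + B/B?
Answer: 128*√170 ≈ 1668.9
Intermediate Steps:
c = 26 (c = -7 + 33 = 26)
g(z, y) = 2 + y² (g(z, y) = y² + 2 = 2 + y²)
S(B) = 2 (S(B) = 1 + 1 = 2)
m = 64
V = 2*√170 (V = √(2 + (2 + 26²)) = √(2 + (2 + 676)) = √(2 + 678) = √680 = 2*√170 ≈ 26.077)
m*V = 64*(2*√170) = 128*√170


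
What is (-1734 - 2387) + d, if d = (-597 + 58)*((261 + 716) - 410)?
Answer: -309734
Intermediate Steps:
d = -305613 (d = -539*(977 - 410) = -539*567 = -305613)
(-1734 - 2387) + d = (-1734 - 2387) - 305613 = -4121 - 305613 = -309734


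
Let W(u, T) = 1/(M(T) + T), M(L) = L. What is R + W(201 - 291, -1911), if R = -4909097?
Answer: -18762568735/3822 ≈ -4.9091e+6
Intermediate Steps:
W(u, T) = 1/(2*T) (W(u, T) = 1/(T + T) = 1/(2*T))
R + W(201 - 291, -1911) = -4909097 + (1/2)/(-1911) = -4909097 + (1/2)*(-1/1911) = -4909097 - 1/3822 = -18762568735/3822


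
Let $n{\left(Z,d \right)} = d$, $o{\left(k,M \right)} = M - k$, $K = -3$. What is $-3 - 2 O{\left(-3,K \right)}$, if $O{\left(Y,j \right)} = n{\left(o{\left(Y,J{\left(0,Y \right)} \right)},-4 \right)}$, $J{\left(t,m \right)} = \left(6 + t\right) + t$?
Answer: $5$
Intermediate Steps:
$J{\left(t,m \right)} = 6 + 2 t$
$O{\left(Y,j \right)} = -4$
$-3 - 2 O{\left(-3,K \right)} = -3 - -8 = -3 + 8 = 5$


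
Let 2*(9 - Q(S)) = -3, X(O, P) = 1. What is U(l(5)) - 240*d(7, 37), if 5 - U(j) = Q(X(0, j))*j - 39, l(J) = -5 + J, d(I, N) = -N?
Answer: 8924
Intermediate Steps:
Q(S) = 21/2 (Q(S) = 9 - ½*(-3) = 9 + 3/2 = 21/2)
U(j) = 44 - 21*j/2 (U(j) = 5 - (21*j/2 - 39) = 5 - (-39 + 21*j/2) = 5 + (39 - 21*j/2) = 44 - 21*j/2)
U(l(5)) - 240*d(7, 37) = (44 - 21*(-5 + 5)/2) - (-240)*37 = (44 - 21/2*0) - 240*(-37) = (44 + 0) + 8880 = 44 + 8880 = 8924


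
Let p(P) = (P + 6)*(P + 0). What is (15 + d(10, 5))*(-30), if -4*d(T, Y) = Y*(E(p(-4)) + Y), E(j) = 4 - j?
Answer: 375/2 ≈ 187.50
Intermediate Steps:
p(P) = P*(6 + P) (p(P) = (6 + P)*P = P*(6 + P))
d(T, Y) = -Y*(12 + Y)/4 (d(T, Y) = -Y*((4 - (-4)*(6 - 4)) + Y)/4 = -Y*((4 - (-4)*2) + Y)/4 = -Y*((4 - 1*(-8)) + Y)/4 = -Y*((4 + 8) + Y)/4 = -Y*(12 + Y)/4)
(15 + d(10, 5))*(-30) = (15 - 1/4*5*(12 + 5))*(-30) = (15 - 1/4*5*17)*(-30) = (15 - 85/4)*(-30) = -25/4*(-30) = 375/2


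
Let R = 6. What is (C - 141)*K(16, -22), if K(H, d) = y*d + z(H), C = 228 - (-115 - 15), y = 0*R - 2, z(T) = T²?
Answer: 65100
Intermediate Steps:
y = -2 (y = 0*6 - 2 = 0 - 2 = -2)
C = 358 (C = 228 - 1*(-130) = 228 + 130 = 358)
K(H, d) = H² - 2*d (K(H, d) = -2*d + H² = H² - 2*d)
(C - 141)*K(16, -22) = (358 - 141)*(16² - 2*(-22)) = 217*(256 + 44) = 217*300 = 65100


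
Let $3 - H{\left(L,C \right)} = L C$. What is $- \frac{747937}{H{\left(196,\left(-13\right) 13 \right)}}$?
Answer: $- \frac{747937}{33127} \approx -22.578$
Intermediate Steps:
$H{\left(L,C \right)} = 3 - C L$ ($H{\left(L,C \right)} = 3 - L C = 3 - C L$)
$- \frac{747937}{H{\left(196,\left(-13\right) 13 \right)}} = - \frac{747937}{3 - \left(-13\right) 13 \cdot 196} = - \frac{747937}{3 - \left(-169\right) 196} = - \frac{747937}{3 + 33124} = - \frac{747937}{33127}$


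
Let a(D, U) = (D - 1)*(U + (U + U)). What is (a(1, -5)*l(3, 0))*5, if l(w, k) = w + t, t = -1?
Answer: 0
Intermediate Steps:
l(w, k) = -1 + w (l(w, k) = w - 1 = -1 + w)
a(D, U) = 3*U*(-1 + D) (a(D, U) = (-1 + D)*(U + 2*U) = (-1 + D)*(3*U) = 3*U*(-1 + D))
(a(1, -5)*l(3, 0))*5 = ((3*(-5)*(-1 + 1))*(-1 + 3))*5 = ((3*(-5)*0)*2)*5 = (0*2)*5 = 0*5 = 0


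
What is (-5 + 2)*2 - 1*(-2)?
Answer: -4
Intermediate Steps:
(-5 + 2)*2 - 1*(-2) = -3*2 + 2 = -6 + 2 = -4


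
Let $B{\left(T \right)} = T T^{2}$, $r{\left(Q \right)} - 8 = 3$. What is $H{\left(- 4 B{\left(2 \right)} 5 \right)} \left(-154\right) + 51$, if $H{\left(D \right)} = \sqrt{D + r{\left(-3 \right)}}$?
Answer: $51 - 154 i \sqrt{149} \approx 51.0 - 1879.8 i$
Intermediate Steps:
$r{\left(Q \right)} = 11$ ($r{\left(Q \right)} = 8 + 3 = 11$)
$B{\left(T \right)} = T^{3}$
$H{\left(D \right)} = \sqrt{11 + D}$ ($H{\left(D \right)} = \sqrt{D + 11} = \sqrt{11 + D}$)
$H{\left(- 4 B{\left(2 \right)} 5 \right)} \left(-154\right) + 51 = \sqrt{11 + - 4 \cdot 2^{3} \cdot 5} \left(-154\right) + 51 = \sqrt{11 + \left(-4\right) 8 \cdot 5} \left(-154\right) + 51 = \sqrt{11 - 160} \left(-154\right) + 51 = \sqrt{-149} \left(-154\right) + 51 = i \sqrt{149} \left(-154\right) + 51 = - 154 i \sqrt{149} + 51 = 51 - 154 i \sqrt{149}$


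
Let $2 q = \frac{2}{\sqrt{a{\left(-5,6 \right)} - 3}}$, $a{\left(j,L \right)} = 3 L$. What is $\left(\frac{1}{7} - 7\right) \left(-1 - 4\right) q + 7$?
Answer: $7 + \frac{16 \sqrt{15}}{7} \approx 15.853$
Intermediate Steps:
$q = \frac{\sqrt{15}}{15}$ ($q = \frac{2 \frac{1}{\sqrt{3 \cdot 6 - 3}}}{2} = \frac{2 \frac{1}{\sqrt{18 - 3}}}{2} = \frac{2 \frac{1}{\sqrt{15}}}{2} = \frac{2 \frac{\sqrt{15}}{15}}{2} = \frac{\frac{2}{15} \sqrt{15}}{2} = \frac{\sqrt{15}}{15} \approx 0.2582$)
$\left(\frac{1}{7} - 7\right) \left(-1 - 4\right) q + 7 = \left(\frac{1}{7} - 7\right) \left(-1 - 4\right) \frac{\sqrt{15}}{15} + 7 = \left(\frac{1}{7} - 7\right) \left(-5\right) \frac{\sqrt{15}}{15} + 7 = \left(- \frac{48}{7}\right) \left(-5\right) \frac{\sqrt{15}}{15} + 7 = \frac{240 \frac{\sqrt{15}}{15}}{7} + 7 = \frac{16 \sqrt{15}}{7} + 7 = 7 + \frac{16 \sqrt{15}}{7}$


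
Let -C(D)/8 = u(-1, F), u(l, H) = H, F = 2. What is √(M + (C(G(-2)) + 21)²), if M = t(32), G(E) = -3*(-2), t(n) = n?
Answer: √57 ≈ 7.5498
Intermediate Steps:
G(E) = 6
C(D) = -16 (C(D) = -8*2 = -16)
M = 32
√(M + (C(G(-2)) + 21)²) = √(32 + (-16 + 21)²) = √(32 + 5²) = √(32 + 25) = √57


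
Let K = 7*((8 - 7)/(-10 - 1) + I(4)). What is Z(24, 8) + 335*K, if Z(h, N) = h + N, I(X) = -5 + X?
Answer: -27788/11 ≈ -2526.2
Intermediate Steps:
Z(h, N) = N + h
K = -84/11 (K = 7*((8 - 7)/(-10 - 1) + (-5 + 4)) = 7*(1/(-11) - 1) = 7*(1*(-1/11) - 1) = 7*(-1/11 - 1) = 7*(-12/11) = -84/11 ≈ -7.6364)
Z(24, 8) + 335*K = (8 + 24) + 335*(-84/11) = 32 - 28140/11 = -27788/11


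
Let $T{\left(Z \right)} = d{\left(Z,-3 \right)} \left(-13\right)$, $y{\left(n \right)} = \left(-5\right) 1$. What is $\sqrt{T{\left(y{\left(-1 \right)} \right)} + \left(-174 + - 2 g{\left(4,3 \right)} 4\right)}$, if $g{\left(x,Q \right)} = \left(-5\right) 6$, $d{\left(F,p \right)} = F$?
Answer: $\sqrt{131} \approx 11.446$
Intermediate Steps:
$y{\left(n \right)} = -5$
$g{\left(x,Q \right)} = -30$
$T{\left(Z \right)} = - 13 Z$ ($T{\left(Z \right)} = Z \left(-13\right) = - 13 Z$)
$\sqrt{T{\left(y{\left(-1 \right)} \right)} + \left(-174 + - 2 g{\left(4,3 \right)} 4\right)} = \sqrt{\left(-13\right) \left(-5\right) - \left(174 - \left(-2\right) \left(-30\right) 4\right)} = \sqrt{65 + \left(-174 + 60 \cdot 4\right)} = \sqrt{65 + \left(-174 + 240\right)} = \sqrt{65 + 66} = \sqrt{131}$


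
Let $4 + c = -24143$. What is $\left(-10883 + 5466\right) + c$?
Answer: $-29564$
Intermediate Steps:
$c = -24147$ ($c = -4 - 24143 = -24147$)
$\left(-10883 + 5466\right) + c = \left(-10883 + 5466\right) - 24147 = -5417 - 24147 = -29564$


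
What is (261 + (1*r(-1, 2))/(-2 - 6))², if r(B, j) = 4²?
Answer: 67081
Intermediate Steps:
r(B, j) = 16
(261 + (1*r(-1, 2))/(-2 - 6))² = (261 + (1*16)/(-2 - 6))² = (261 + 16/(-8))² = (261 + 16*(-⅛))² = (261 - 2)² = 259² = 67081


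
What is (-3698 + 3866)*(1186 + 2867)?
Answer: 680904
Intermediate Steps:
(-3698 + 3866)*(1186 + 2867) = 168*4053 = 680904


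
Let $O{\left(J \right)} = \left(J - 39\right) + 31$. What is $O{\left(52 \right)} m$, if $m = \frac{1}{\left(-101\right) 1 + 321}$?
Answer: $\frac{1}{5} \approx 0.2$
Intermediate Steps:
$m = \frac{1}{220}$ ($m = \frac{1}{-101 + 321} = \frac{1}{220} \approx 0.0045455$)
$O{\left(J \right)} = -8 + J$ ($O{\left(J \right)} = \left(-39 + J\right) + 31 = -8 + J$)
$O{\left(52 \right)} m = \left(-8 + 52\right) \frac{1}{220} = 44 \cdot \frac{1}{220} = \frac{1}{5}$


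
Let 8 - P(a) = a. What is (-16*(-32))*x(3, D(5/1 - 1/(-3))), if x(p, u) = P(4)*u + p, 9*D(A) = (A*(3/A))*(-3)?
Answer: -512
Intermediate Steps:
P(a) = 8 - a
D(A) = -1 (D(A) = ((A*(3/A))*(-3))/9 = (3*(-3))/9 = (1/9)*(-9) = -1)
x(p, u) = p + 4*u (x(p, u) = (8 - 1*4)*u + p = (8 - 4)*u + p = 4*u + p = p + 4*u)
(-16*(-32))*x(3, D(5/1 - 1/(-3))) = (-16*(-32))*(3 + 4*(-1)) = 512*(3 - 4) = 512*(-1) = -512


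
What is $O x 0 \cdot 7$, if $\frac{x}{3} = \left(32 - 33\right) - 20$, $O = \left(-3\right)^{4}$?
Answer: $0$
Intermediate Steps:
$O = 81$
$x = -63$ ($x = 3 \left(\left(32 - 33\right) - 20\right) = 3 \left(-1 - 20\right) = 3 \left(-21\right) = -63$)
$O x 0 \cdot 7 = 81 \left(-63\right) 0 \cdot 7 = \left(-5103\right) 0 = 0$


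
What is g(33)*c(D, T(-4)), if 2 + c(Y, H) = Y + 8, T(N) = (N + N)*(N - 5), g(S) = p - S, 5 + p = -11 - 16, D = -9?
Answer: 195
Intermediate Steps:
p = -32 (p = -5 + (-11 - 16) = -5 - 27 = -32)
g(S) = -32 - S
T(N) = 2*N*(-5 + N) (T(N) = (2*N)*(-5 + N) = 2*N*(-5 + N))
c(Y, H) = 6 + Y (c(Y, H) = -2 + (Y + 8) = -2 + (8 + Y) = 6 + Y)
g(33)*c(D, T(-4)) = (-32 - 1*33)*(6 - 9) = (-32 - 33)*(-3) = -65*(-3) = 195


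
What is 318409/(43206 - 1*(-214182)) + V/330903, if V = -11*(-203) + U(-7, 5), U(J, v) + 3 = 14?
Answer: 11771119111/9463384596 ≈ 1.2439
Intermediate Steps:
U(J, v) = 11 (U(J, v) = -3 + 14 = 11)
V = 2244 (V = -11*(-203) + 11 = 2233 + 11 = 2244)
318409/(43206 - 1*(-214182)) + V/330903 = 318409/(43206 - 1*(-214182)) + 2244/330903 = 318409/(43206 + 214182) + 2244*(1/330903) = 318409/257388 + 748/110301 = 11771119111/9463384596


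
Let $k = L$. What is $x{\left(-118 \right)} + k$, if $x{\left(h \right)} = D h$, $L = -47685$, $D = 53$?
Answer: $-53939$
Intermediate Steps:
$x{\left(h \right)} = 53 h$
$k = -47685$
$x{\left(-118 \right)} + k = 53 \left(-118\right) - 47685 = -6254 - 47685 = -53939$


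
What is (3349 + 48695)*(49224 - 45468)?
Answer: 195477264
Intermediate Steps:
(3349 + 48695)*(49224 - 45468) = 52044*3756 = 195477264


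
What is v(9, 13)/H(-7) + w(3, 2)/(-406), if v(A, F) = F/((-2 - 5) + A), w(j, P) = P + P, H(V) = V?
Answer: -381/406 ≈ -0.93842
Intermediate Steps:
w(j, P) = 2*P
v(A, F) = F/(-7 + A)
v(9, 13)/H(-7) + w(3, 2)/(-406) = (13/(-7 + 9))/(-7) + (2*2)/(-406) = (13/2)*(-⅐) + 4*(-1/406) = (13*(½))*(-⅐) - 2/203 = (13/2)*(-⅐) - 2/203 = -13/14 - 2/203 = -381/406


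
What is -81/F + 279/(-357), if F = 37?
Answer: -13080/4403 ≈ -2.9707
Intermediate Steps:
-81/F + 279/(-357) = -81/37 + 279/(-357) = -81*1/37 + 279*(-1/357) = -81/37 - 93/119 = -13080/4403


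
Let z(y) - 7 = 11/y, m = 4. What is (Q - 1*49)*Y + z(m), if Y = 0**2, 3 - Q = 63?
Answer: 39/4 ≈ 9.7500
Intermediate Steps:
z(y) = 7 + 11/y
Q = -60 (Q = 3 - 1*63 = 3 - 63 = -60)
Y = 0
(Q - 1*49)*Y + z(m) = (-60 - 1*49)*0 + (7 + 11/4) = (-60 - 49)*0 + (7 + 11*(1/4)) = -109*0 + (7 + 11/4) = 0 + 39/4 = 39/4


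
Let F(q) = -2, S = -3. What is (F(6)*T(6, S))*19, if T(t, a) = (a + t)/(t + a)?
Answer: -38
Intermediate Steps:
T(t, a) = 1 (T(t, a) = (a + t)/(a + t) = 1)
(F(6)*T(6, S))*19 = -2*1*19 = -2*19 = -38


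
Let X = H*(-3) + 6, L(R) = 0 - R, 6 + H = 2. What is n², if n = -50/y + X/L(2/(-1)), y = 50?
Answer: 64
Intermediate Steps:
H = -4 (H = -6 + 2 = -4)
L(R) = -R
X = 18 (X = -4*(-3) + 6 = 12 + 6 = 18)
n = 8 (n = -50/50 + 18/((-2/(-1))) = -50*1/50 + 18/((-2*(-1))) = -1 + 18/((-1*(-2))) = -1 + 18/2 = -1 + 18*(½) = -1 + 9 = 8)
n² = 8² = 64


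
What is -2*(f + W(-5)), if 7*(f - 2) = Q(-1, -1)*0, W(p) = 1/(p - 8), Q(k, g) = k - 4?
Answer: -50/13 ≈ -3.8462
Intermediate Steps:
Q(k, g) = -4 + k
W(p) = 1/(-8 + p)
f = 2 (f = 2 + ((-4 - 1)*0)/7 = 2 + (-5*0)/7 = 2 + (1/7)*0 = 2 + 0 = 2)
-2*(f + W(-5)) = -2*(2 + 1/(-8 - 5)) = -2*(2 + 1/(-13)) = -2*(2 - 1/13) = -2*25/13 = -50/13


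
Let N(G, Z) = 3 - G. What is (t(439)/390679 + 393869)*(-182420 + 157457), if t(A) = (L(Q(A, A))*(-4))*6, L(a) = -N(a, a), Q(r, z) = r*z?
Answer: -3841099791767697/390679 ≈ -9.8319e+9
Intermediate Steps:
L(a) = -3 + a (L(a) = -(3 - a) = -3 + a)
t(A) = 72 - 24*A² (t(A) = ((-3 + A*A)*(-4))*6 = ((-3 + A²)*(-4))*6 = (12 - 4*A²)*6 = 72 - 24*A²)
(t(439)/390679 + 393869)*(-182420 + 157457) = ((72 - 24*439²)/390679 + 393869)*(-182420 + 157457) = ((72 - 24*192721)*(1/390679) + 393869)*(-24963) = ((72 - 4625304)*(1/390679) + 393869)*(-24963) = (-4625232*1/390679 + 393869)*(-24963) = (-4625232/390679 + 393869)*(-24963) = (153871721819/390679)*(-24963) = -3841099791767697/390679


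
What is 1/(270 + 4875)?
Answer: 1/5145 ≈ 0.00019436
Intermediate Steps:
1/(270 + 4875) = 1/5145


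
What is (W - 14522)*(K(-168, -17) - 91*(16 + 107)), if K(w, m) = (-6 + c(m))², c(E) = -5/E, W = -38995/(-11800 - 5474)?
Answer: 404483777994572/2496093 ≈ 1.6205e+8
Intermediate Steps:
W = 38995/17274 (W = -38995/(-17274) = -38995*(-1/17274) = 38995/17274 ≈ 2.2574)
K(w, m) = (-6 - 5/m)²
(W - 14522)*(K(-168, -17) - 91*(16 + 107)) = (38995/17274 - 14522)*((5 + 6*(-17))²/(-17)² - 91*(16 + 107)) = -250814033*((5 - 102)²/289 - 91*123)/17274 = -250814033*((1/289)*(-97)² - 11193)/17274 = -250814033*((1/289)*9409 - 11193)/17274 = -250814033*(9409/289 - 11193)/17274 = -250814033/17274*(-3225368/289) = 404483777994572/2496093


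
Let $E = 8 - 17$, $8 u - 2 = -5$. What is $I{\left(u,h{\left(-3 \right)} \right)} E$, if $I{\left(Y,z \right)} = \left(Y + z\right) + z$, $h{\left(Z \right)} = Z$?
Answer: $\frac{459}{8} \approx 57.375$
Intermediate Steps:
$u = - \frac{3}{8}$ ($u = \frac{1}{4} + \frac{1}{8} \left(-5\right) = \frac{1}{4} - \frac{5}{8} = - \frac{3}{8} \approx -0.375$)
$I{\left(Y,z \right)} = Y + 2 z$
$E = -9$
$I{\left(u,h{\left(-3 \right)} \right)} E = \left(- \frac{3}{8} + 2 \left(-3\right)\right) \left(-9\right) = \left(- \frac{3}{8} - 6\right) \left(-9\right) = \left(- \frac{51}{8}\right) \left(-9\right) = \frac{459}{8}$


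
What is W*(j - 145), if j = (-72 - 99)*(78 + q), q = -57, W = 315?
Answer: -1176840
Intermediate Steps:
j = -3591 (j = (-72 - 99)*(78 - 57) = -171*21 = -3591)
W*(j - 145) = 315*(-3591 - 145) = 315*(-3736) = -1176840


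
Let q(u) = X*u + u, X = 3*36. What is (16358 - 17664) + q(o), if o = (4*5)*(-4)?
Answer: -10026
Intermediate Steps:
X = 108
o = -80 (o = 20*(-4) = -80)
q(u) = 109*u (q(u) = 108*u + u = 109*u)
(16358 - 17664) + q(o) = (16358 - 17664) + 109*(-80) = -1306 - 8720 = -10026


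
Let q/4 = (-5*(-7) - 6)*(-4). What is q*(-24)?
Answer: 11136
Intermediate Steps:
q = -464 (q = 4*((-5*(-7) - 6)*(-4)) = 4*((35 - 6)*(-4)) = 4*(29*(-4)) = 4*(-116) = -464)
q*(-24) = -464*(-24) = 11136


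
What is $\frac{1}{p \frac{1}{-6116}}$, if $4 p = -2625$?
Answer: $\frac{24464}{2625} \approx 9.3196$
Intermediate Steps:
$p = - \frac{2625}{4}$ ($p = \frac{1}{4} \left(-2625\right) = - \frac{2625}{4} \approx -656.25$)
$\frac{1}{p \frac{1}{-6116}} = \frac{1}{\left(- \frac{2625}{4}\right) \frac{1}{-6116}} = \frac{1}{\left(- \frac{2625}{4}\right) \left(- \frac{1}{6116}\right)} = \frac{1}{\frac{2625}{24464}} = \frac{24464}{2625}$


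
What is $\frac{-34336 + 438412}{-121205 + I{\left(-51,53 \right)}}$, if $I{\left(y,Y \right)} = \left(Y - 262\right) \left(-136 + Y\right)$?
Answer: $- \frac{202038}{51929} \approx -3.8907$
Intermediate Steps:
$I{\left(y,Y \right)} = \left(-262 + Y\right) \left(-136 + Y\right)$
$\frac{-34336 + 438412}{-121205 + I{\left(-51,53 \right)}} = \frac{-34336 + 438412}{-121205 + \left(35632 + 53^{2} - 21094\right)} = \frac{404076}{-121205 + \left(35632 + 2809 - 21094\right)} = \frac{404076}{-121205 + 17347} = \frac{404076}{-103858} = 404076 \left(- \frac{1}{103858}\right) = - \frac{202038}{51929}$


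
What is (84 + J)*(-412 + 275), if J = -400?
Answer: 43292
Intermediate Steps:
(84 + J)*(-412 + 275) = (84 - 400)*(-412 + 275) = -316*(-137) = 43292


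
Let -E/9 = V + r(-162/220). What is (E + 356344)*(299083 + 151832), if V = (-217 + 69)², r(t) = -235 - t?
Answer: 1600279388583/22 ≈ 7.2740e+10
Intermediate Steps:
V = 21904 (V = (-148)² = 21904)
E = -21453039/110 (E = -9*(21904 + (-235 - (-162)/220)) = -9*(21904 + (-235 - 1*(-81/110))) = -9*(21904 + (-235 + 81/110)) = -9*(21904 - 25769/110) = -9*2383671/110 = -21453039/110 ≈ -1.9503e+5)
(E + 356344)*(299083 + 151832) = (-21453039/110 + 356344)*(299083 + 151832) = (17744801/110)*450915 = 1600279388583/22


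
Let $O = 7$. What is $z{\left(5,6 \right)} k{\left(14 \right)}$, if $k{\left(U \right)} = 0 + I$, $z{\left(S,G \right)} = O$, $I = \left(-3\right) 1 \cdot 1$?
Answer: $-21$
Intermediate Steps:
$I = -3$ ($I = \left(-3\right) 1 = -3$)
$z{\left(S,G \right)} = 7$
$k{\left(U \right)} = -3$ ($k{\left(U \right)} = 0 - 3 = -3$)
$z{\left(5,6 \right)} k{\left(14 \right)} = 7 \left(-3\right) = -21$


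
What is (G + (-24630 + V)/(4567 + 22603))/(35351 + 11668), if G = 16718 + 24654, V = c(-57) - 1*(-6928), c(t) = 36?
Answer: 51093617/58068465 ≈ 0.87989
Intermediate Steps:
V = 6964 (V = 36 - 1*(-6928) = 36 + 6928 = 6964)
G = 41372
(G + (-24630 + V)/(4567 + 22603))/(35351 + 11668) = (41372 + (-24630 + 6964)/(4567 + 22603))/(35351 + 11668) = (41372 - 17666/27170)/47019 = (41372 - 17666*1/27170)*(1/47019) = (41372 - 803/1235)*(1/47019) = (51093617/1235)*(1/47019) = 51093617/58068465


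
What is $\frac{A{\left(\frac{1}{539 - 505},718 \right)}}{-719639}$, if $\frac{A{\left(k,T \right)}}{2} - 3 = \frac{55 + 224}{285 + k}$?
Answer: $- \frac{77118}{6974021549} \approx -1.1058 \cdot 10^{-5}$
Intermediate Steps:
$A{\left(k,T \right)} = 6 + \frac{558}{285 + k}$ ($A{\left(k,T \right)} = 6 + 2 \frac{55 + 224}{285 + k} = 6 + 2 \frac{279}{285 + k} = 6 + \frac{558}{285 + k}$)
$\frac{A{\left(\frac{1}{539 - 505},718 \right)}}{-719639} = \frac{6 \frac{1}{285 + \frac{1}{539 - 505}} \left(378 + \frac{1}{539 - 505}\right)}{-719639} = \frac{6 \left(378 + \frac{1}{34}\right)}{285 + \frac{1}{34}} \left(- \frac{1}{719639}\right) = 6 \frac{1}{\frac{9691}{34}} \cdot \frac{12853}{34} \left(- \frac{1}{719639}\right) = 6 \cdot \frac{34}{9691} \cdot \frac{12853}{34} \left(- \frac{1}{719639}\right) = \frac{77118}{9691} \left(- \frac{1}{719639}\right) = - \frac{77118}{6974021549}$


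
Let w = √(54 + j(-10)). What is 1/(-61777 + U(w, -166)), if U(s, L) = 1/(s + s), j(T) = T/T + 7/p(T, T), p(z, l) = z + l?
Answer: -67522261/4171322717792 - √5465/4171322717792 ≈ -1.6187e-5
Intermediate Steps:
p(z, l) = l + z
j(T) = 1 + 7/(2*T) (j(T) = T/T + 7/(T + T) = 1 + 7/((2*T)) = 1 + 7*(1/(2*T)) = 1 + 7/(2*T))
w = √5465/10 (w = √(54 + (7/2 - 10)/(-10)) = √(54 - ⅒*(-13/2)) = √(54 + 13/20) = √(1093/20) = √5465/10 ≈ 7.3926)
U(s, L) = 1/(2*s)
1/(-61777 + U(w, -166)) = 1/(-61777 + 1/(2*((√5465/10)))) = 1/(-61777 + (2*√5465/1093)/2) = 1/(-61777 + √5465/1093)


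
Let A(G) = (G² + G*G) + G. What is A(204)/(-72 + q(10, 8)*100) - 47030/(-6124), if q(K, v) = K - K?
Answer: -5287249/4593 ≈ -1151.2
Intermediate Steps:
q(K, v) = 0
A(G) = G + 2*G² (A(G) = (G² + G²) + G = 2*G² + G = G + 2*G²)
A(204)/(-72 + q(10, 8)*100) - 47030/(-6124) = (204*(1 + 2*204))/(-72 + 0*100) - 47030/(-6124) = (204*(1 + 408))/(-72 + 0) - 47030*(-1/6124) = (204*409)/(-72) + 23515/3062 = 83436*(-1/72) + 23515/3062 = -6953/6 + 23515/3062 = -5287249/4593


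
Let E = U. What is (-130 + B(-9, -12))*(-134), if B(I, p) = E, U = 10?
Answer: 16080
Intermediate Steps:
E = 10
B(I, p) = 10
(-130 + B(-9, -12))*(-134) = (-130 + 10)*(-134) = -120*(-134) = 16080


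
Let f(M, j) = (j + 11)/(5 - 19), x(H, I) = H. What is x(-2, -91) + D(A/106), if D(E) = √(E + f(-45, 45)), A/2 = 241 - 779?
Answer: -2 + 5*I*√1590/53 ≈ -2.0 + 3.7618*I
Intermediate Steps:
A = -1076 (A = 2*(241 - 779) = 2*(-538) = -1076)
f(M, j) = -11/14 - j/14 (f(M, j) = (11 + j)/(-14) = (11 + j)*(-1/14) = -11/14 - j/14)
D(E) = √(-4 + E) (D(E) = √(E + (-11/14 - 1/14*45)) = √(E + (-11/14 - 45/14)) = √(E - 4) = √(-4 + E))
x(-2, -91) + D(A/106) = -2 + √(-4 - 1076/106) = -2 + √(-4 - 1076*1/106) = -2 + √(-4 - 538/53) = -2 + √(-750/53) = -2 + 5*I*√1590/53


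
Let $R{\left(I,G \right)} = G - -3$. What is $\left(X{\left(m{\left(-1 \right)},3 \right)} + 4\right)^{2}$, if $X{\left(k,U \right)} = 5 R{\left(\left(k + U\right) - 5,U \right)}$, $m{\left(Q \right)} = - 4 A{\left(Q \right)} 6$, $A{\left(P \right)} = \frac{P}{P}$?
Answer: $1156$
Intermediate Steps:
$R{\left(I,G \right)} = 3 + G$ ($R{\left(I,G \right)} = G + 3 = 3 + G$)
$A{\left(P \right)} = 1$
$m{\left(Q \right)} = -24$ ($m{\left(Q \right)} = \left(-4\right) 1 \cdot 6 = \left(-4\right) 6 = -24$)
$X{\left(k,U \right)} = 15 + 5 U$ ($X{\left(k,U \right)} = 5 \left(3 + U\right) = 15 + 5 U$)
$\left(X{\left(m{\left(-1 \right)},3 \right)} + 4\right)^{2} = \left(\left(15 + 5 \cdot 3\right) + 4\right)^{2} = \left(\left(15 + 15\right) + 4\right)^{2} = \left(30 + 4\right)^{2} = 34^{2} = 1156$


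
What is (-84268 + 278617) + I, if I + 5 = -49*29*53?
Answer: 119031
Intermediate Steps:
I = -75318 (I = -5 - 49*29*53 = -5 - 1421*53 = -5 - 75313 = -75318)
(-84268 + 278617) + I = (-84268 + 278617) - 75318 = 194349 - 75318 = 119031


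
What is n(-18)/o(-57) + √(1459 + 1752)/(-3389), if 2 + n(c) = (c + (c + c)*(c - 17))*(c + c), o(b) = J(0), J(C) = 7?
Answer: -44714/7 - 13*√19/3389 ≈ -6387.7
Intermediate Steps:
o(b) = 7
n(c) = -2 + 2*c*(c + 2*c*(-17 + c)) (n(c) = -2 + (c + (c + c)*(c - 17))*(c + c) = -2 + (c + (2*c)*(-17 + c))*(2*c) = -2 + (c + 2*c*(-17 + c))*(2*c) = -2 + 2*c*(c + 2*c*(-17 + c)))
n(-18)/o(-57) + √(1459 + 1752)/(-3389) = (-2 - 66*(-18)² + 4*(-18)³)/7 + √(1459 + 1752)/(-3389) = (-2 - 66*324 + 4*(-5832))*(⅐) + √3211*(-1/3389) = (-2 - 21384 - 23328)*(⅐) + (13*√19)*(-1/3389) = -44714*⅐ - 13*√19/3389 = -44714/7 - 13*√19/3389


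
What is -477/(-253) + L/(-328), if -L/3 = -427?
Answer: -167637/82984 ≈ -2.0201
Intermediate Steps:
L = 1281 (L = -3*(-427) = 1281)
-477/(-253) + L/(-328) = -477/(-253) + 1281/(-328) = -477*(-1/253) + 1281*(-1/328) = 477/253 - 1281/328 = -167637/82984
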